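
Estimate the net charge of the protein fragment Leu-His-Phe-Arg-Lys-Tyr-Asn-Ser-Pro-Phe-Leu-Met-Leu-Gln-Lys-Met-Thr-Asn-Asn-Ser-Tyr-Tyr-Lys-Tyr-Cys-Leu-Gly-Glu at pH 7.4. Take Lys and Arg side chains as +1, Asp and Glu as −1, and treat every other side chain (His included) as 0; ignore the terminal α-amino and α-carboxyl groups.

+3

Positive (K, R): Arg4, Lys5, Lys15, Lys23 → +4.
Negative (D, E): Glu28 → −1.
Net charge = (+4) + (−1) = +3.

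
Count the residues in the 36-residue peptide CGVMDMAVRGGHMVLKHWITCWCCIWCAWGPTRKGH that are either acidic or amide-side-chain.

Acidic: D, E. Amide-side-chain: N, Q.
Acidic residues here: D5 (1).
Amide-side-chain residues here: none (0).
The two groups share no amino acid, so total = 1 + 0 = 1.

1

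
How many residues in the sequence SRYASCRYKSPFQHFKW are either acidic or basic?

5

Acidic: D, E. Basic: H, K, R.
Acidic residues here: none (0).
Basic residues here: R2, R7, K9, H14, K16 (5).
The two groups share no amino acid, so total = 0 + 5 = 5.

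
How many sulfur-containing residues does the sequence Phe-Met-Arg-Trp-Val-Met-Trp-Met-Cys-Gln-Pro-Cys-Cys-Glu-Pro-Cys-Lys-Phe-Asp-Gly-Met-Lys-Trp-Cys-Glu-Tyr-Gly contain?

9

The sulfur-bearing residues are cysteine (–SH) and methionine (–S–CH₃).
Matching residues: Met2, Met6, Met8, Cys9, Cys12, Cys13, Cys16, Met21, Cys24.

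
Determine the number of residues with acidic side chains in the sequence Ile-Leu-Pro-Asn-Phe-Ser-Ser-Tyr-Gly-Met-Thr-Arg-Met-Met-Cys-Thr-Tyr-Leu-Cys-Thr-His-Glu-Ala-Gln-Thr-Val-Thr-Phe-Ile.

1

Aspartate (D) and glutamate (E) have carboxylic-acid side chains and are the acidic amino acids.
Matching residues: Glu22.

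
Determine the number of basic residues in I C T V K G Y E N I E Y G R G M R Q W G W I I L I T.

3

Lysine (K), arginine (R), and histidine (H) have basic, nitrogen-containing side chains.
Matching residues: K5, R14, R17.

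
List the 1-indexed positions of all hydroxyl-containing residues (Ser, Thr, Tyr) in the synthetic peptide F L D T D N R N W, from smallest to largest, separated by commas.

Matching residues: T4.

4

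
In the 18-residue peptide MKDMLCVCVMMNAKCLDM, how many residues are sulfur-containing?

8

The sulfur-bearing residues are cysteine (–SH) and methionine (–S–CH₃).
Matching residues: M1, M4, C6, C8, M10, M11, C15, M18.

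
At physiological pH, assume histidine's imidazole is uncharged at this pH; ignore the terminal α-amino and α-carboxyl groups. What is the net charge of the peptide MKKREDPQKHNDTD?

0

The side chains ionized at physiological pH are Lys/Arg (+1) and Asp/Glu (−1); with His treated as neutral, nothing else contributes.
Positive (K, R): K2, K3, R4, K9 → +4.
Negative (D, E): E5, D6, D12, D14 → −4.
Net charge = (+4) + (−4) = 0.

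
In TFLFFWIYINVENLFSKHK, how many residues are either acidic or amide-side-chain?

Acidic: D, E. Amide-side-chain: N, Q.
Acidic residues here: E12 (1).
Amide-side-chain residues here: N10, N13 (2).
The two groups share no amino acid, so total = 1 + 2 = 3.

3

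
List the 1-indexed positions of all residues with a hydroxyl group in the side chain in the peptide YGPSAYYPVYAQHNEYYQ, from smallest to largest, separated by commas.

The –OH-bearing residues are Ser, Thr (aliphatic alcohols), and Tyr (phenol).
Matching residues: Y1, S4, Y6, Y7, Y10, Y16, Y17.

1, 4, 6, 7, 10, 16, 17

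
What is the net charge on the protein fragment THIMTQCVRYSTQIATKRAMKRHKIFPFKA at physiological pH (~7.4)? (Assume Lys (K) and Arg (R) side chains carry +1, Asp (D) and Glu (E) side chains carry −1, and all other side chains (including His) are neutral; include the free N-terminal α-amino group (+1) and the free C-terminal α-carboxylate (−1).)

Positive (K, R): R9, K17, R18, K21, R22, K24, K29 → +7.
Negative (D, E): none → −0.
The N-terminus (+1) and C-terminus (−1) cancel.
Net charge = (+7) + (−0) = +7.

+7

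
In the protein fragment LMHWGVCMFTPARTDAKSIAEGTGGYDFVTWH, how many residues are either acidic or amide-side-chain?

Acidic: D, E. Amide-side-chain: N, Q.
Acidic residues here: D15, E21, D27 (3).
Amide-side-chain residues here: none (0).
The two groups share no amino acid, so total = 3 + 0 = 3.

3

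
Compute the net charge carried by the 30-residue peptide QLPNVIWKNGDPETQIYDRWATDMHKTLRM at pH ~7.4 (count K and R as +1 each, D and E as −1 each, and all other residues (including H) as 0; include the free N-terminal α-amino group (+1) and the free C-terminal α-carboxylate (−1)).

0

Positive (K, R): K8, R19, K26, R29 → +4.
Negative (D, E): D11, E13, D18, D23 → −4.
The N-terminus (+1) and C-terminus (−1) cancel.
Net charge = (+4) + (−4) = 0.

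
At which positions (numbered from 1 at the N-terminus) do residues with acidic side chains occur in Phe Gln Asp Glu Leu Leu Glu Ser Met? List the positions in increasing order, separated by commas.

3, 4, 7

Only D (aspartate) and E (glutamate) carry a side-chain carboxylic acid.
Matching residues: Asp3, Glu4, Glu7.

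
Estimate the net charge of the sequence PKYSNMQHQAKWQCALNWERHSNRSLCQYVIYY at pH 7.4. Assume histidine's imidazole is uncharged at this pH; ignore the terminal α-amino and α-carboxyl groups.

+3

The side chains ionized at physiological pH are Lys/Arg (+1) and Asp/Glu (−1); with His treated as neutral, nothing else contributes.
Positive (K, R): K2, K11, R20, R24 → +4.
Negative (D, E): E19 → −1.
Net charge = (+4) + (−1) = +3.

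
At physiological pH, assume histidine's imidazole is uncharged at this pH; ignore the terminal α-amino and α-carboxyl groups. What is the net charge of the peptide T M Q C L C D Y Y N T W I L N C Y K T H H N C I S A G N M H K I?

+1

The side chains ionized at physiological pH are Lys/Arg (+1) and Asp/Glu (−1); with His treated as neutral, nothing else contributes.
Positive (K, R): K18, K31 → +2.
Negative (D, E): D7 → −1.
Net charge = (+2) + (−1) = +1.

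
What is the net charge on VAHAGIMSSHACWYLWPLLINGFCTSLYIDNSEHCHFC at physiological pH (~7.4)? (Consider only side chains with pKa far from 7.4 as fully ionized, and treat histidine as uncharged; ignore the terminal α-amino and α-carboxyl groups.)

-2

Near pH 7.4, K and R contribute +1 each, D and E contribute −1 each, and every other side chain (His included, as stated) is uncharged.
Positive (K, R): none → +0.
Negative (D, E): D30, E33 → −2.
Net charge = (+0) + (−2) = −2.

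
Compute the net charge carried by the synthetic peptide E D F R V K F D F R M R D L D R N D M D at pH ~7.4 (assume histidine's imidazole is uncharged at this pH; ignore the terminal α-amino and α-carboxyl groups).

The side chains ionized at physiological pH are Lys/Arg (+1) and Asp/Glu (−1); with His treated as neutral, nothing else contributes.
Positive (K, R): R4, K6, R10, R12, R16 → +5.
Negative (D, E): E1, D2, D8, D13, D15, D18, D20 → −7.
Net charge = (+5) + (−7) = −2.

-2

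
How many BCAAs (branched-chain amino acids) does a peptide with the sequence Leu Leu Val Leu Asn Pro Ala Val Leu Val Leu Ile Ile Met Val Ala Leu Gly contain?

12

Valine (V), leucine (L), and isoleucine (I) are the branched-chain amino acids.
Matching residues: Leu1, Leu2, Val3, Leu4, Val8, Leu9, Val10, Leu11, Ile12, Ile13, Val15, Leu17.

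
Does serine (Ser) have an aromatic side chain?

No

F, W, and Y each carry an aromatic ring on the side chain.
Serine is not in this group.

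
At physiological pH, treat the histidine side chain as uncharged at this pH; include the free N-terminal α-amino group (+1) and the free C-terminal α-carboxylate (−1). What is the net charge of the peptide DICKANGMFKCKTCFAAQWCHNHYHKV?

At pH ~7.4 the Lys and Arg side chains are protonated (+1), the Asp and Glu side chains are deprotonated (−1), and with His taken as neutral all other side chains carry no charge.
Positive (K, R): K4, K10, K12, K26 → +4.
Negative (D, E): D1 → −1.
The N-terminus (+1) and C-terminus (−1) cancel.
Net charge = (+4) + (−1) = +3.

+3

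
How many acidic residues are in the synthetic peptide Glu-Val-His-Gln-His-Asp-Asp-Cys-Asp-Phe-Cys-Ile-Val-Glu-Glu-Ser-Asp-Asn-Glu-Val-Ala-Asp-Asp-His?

Aspartate (D) and glutamate (E) have carboxylic-acid side chains and are the acidic amino acids.
Matching residues: Glu1, Asp6, Asp7, Asp9, Glu14, Glu15, Asp17, Glu19, Asp22, Asp23.

10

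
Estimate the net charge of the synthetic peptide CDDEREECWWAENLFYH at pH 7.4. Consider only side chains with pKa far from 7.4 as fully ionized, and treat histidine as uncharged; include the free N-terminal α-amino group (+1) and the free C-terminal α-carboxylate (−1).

-5

Near pH 7.4, K and R contribute +1 each, D and E contribute −1 each, and every other side chain (His included, as stated) is uncharged.
Positive (K, R): R5 → +1.
Negative (D, E): D2, D3, E4, E6, E7, E12 → −6.
The N-terminus (+1) and C-terminus (−1) cancel.
Net charge = (+1) + (−6) = −5.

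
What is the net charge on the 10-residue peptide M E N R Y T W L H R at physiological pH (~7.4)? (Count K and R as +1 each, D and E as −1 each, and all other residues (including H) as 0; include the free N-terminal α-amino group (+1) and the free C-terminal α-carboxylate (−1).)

Positive (K, R): R4, R10 → +2.
Negative (D, E): E2 → −1.
The N-terminus (+1) and C-terminus (−1) cancel.
Net charge = (+2) + (−1) = +1.

+1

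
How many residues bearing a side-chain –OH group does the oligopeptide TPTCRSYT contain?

5

The –OH-bearing residues are Ser, Thr (aliphatic alcohols), and Tyr (phenol).
Matching residues: T1, T3, S6, Y7, T8.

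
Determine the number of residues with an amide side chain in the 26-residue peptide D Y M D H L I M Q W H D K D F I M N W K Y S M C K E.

Asparagine (N) and glutamine (Q) have uncharged amide side chains.
Matching residues: Q9, N18.

2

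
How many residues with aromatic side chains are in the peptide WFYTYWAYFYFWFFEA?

Phenylalanine (F), tryptophan (W), and tyrosine (Y) have aromatic ring side chains.
Matching residues: W1, F2, Y3, Y5, W6, Y8, F9, Y10, F11, W12, F13, F14.

12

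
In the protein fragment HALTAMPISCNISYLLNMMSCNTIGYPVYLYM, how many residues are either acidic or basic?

Acidic: D, E. Basic: H, K, R.
Acidic residues here: none (0).
Basic residues here: H1 (1).
The two groups share no amino acid, so total = 0 + 1 = 1.

1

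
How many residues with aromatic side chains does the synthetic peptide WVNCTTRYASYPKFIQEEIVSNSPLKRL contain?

4

Phenylalanine (F), tryptophan (W), and tyrosine (Y) have aromatic ring side chains.
Matching residues: W1, Y8, Y11, F14.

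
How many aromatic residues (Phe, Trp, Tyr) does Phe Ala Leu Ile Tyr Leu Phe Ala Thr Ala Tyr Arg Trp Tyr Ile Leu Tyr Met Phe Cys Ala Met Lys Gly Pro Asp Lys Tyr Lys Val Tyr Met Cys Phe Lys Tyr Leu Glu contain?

Matching residues: Phe1, Tyr5, Phe7, Tyr11, Trp13, Tyr14, Tyr17, Phe19, Tyr28, Tyr31, Phe34, Tyr36.

12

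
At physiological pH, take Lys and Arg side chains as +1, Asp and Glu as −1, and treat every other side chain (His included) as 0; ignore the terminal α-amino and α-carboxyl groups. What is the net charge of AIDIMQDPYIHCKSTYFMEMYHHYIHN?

Positive (K, R): K13 → +1.
Negative (D, E): D3, D7, E19 → −3.
Net charge = (+1) + (−3) = −2.

-2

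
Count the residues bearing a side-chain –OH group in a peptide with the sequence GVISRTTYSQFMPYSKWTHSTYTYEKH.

S, T, and Y are the three residues with a side-chain hydroxyl.
Matching residues: S4, T6, T7, Y8, S9, Y14, S15, T18, S20, T21, Y22, T23, Y24.

13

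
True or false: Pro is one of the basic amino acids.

False

K, R, and H are the three residues with basic side chains (ε-amine, guanidinium, and imidazole respectively).
Proline is not in this group.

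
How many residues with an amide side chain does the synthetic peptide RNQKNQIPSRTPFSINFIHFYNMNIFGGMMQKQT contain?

9

The amide-side-chain residues are Asn (N) and Gln (Q).
Matching residues: N2, Q3, N5, Q6, N16, N22, N24, Q31, Q33.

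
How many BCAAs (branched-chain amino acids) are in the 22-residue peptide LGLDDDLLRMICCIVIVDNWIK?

V, L, and I make up the branched-chain aliphatic group.
Matching residues: L1, L3, L7, L8, I11, I14, V15, I16, V17, I21.

10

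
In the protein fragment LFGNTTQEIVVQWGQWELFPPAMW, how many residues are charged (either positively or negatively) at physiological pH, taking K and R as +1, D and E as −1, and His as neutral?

Charged side chains at pH ~7.4: K, R (positive); D, E (negative).
Matching residues: E8, E17.

2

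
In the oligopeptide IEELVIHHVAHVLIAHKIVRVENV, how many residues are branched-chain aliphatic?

12

Valine (V), leucine (L), and isoleucine (I) are the branched-chain amino acids.
Matching residues: I1, L4, V5, I6, V9, V12, L13, I14, I18, V19, V21, V24.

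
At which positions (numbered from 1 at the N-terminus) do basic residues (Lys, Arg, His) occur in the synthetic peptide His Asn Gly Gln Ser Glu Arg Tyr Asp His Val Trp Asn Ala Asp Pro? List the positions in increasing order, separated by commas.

1, 7, 10

Matching residues: His1, Arg7, His10.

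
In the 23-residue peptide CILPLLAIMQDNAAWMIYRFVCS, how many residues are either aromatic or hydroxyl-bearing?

Aromatic: F, W, Y. Hydroxyl-bearing: S, T, Y.
Aromatic residues here: W15, Y18, F20 (3).
Hydroxyl-bearing residues here: Y18, S23 (2).
Y is in both groups, so the 1 Y residue must not be double-counted.
Total = 3 + 2 − 1 = 4.

4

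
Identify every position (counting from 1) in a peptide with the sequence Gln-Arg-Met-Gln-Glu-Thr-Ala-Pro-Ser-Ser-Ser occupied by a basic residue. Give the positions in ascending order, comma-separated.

2

The basic amino acids are Lys (K), Arg (R), and His (H).
Matching residues: Arg2.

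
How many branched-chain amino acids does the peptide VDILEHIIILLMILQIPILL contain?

Valine (V), leucine (L), and isoleucine (I) are the branched-chain amino acids.
Matching residues: V1, I3, L4, I7, I8, I9, L10, L11, I13, L14, I16, I18, L19, L20.

14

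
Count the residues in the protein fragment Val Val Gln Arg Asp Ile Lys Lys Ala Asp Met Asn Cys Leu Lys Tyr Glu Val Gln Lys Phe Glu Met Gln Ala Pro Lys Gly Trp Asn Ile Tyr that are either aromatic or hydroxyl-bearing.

4

Aromatic: F, W, Y. Hydroxyl-bearing: S, T, Y.
Aromatic residues here: Tyr16, Phe21, Trp29, Tyr32 (4).
Hydroxyl-bearing residues here: Tyr16, Tyr32 (2).
Y is in both groups, so the 2 Y residues must not be double-counted.
Total = 4 + 2 − 2 = 4.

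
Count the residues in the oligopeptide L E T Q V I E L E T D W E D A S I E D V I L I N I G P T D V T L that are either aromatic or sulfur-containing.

1

Aromatic: F, W, Y. Sulfur-containing: C, M.
Aromatic residues here: W12 (1).
Sulfur-containing residues here: none (0).
The two groups share no amino acid, so total = 1 + 0 = 1.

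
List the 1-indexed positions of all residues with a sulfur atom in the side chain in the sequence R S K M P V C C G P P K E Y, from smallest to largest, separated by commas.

4, 7, 8

The sulfur-bearing residues are cysteine (–SH) and methionine (–S–CH₃).
Matching residues: M4, C7, C8.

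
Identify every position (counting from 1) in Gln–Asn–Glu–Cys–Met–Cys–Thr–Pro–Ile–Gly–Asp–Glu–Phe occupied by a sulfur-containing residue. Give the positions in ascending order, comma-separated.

Cysteine (C, thiol) and methionine (M, thioether) are the two sulfur-containing amino acids.
Matching residues: Cys4, Met5, Cys6.

4, 5, 6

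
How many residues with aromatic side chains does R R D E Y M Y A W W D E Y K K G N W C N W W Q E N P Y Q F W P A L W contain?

12

F, W, and Y each carry an aromatic ring on the side chain.
Matching residues: Y5, Y7, W9, W10, Y13, W18, W21, W22, Y27, F29, W30, W34.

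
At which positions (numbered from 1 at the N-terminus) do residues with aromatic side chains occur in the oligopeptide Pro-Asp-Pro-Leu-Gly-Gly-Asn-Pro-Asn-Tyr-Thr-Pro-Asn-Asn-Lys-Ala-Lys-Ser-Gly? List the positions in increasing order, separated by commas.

The aromatic amino acids are Phe (F, benzyl), Trp (W, indole), and Tyr (Y, phenol).
Matching residues: Tyr10.

10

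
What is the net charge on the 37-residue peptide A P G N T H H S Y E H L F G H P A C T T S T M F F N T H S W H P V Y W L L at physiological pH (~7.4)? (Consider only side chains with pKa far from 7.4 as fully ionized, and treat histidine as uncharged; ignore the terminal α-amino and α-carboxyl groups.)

The side chains ionized at physiological pH are Lys/Arg (+1) and Asp/Glu (−1); with His treated as neutral, nothing else contributes.
Positive (K, R): none → +0.
Negative (D, E): E10 → −1.
Net charge = (+0) + (−1) = −1.

-1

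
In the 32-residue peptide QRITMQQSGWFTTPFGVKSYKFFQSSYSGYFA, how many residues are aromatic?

Phenylalanine (F), tryptophan (W), and tyrosine (Y) have aromatic ring side chains.
Matching residues: W10, F11, F15, Y20, F22, F23, Y27, Y30, F31.

9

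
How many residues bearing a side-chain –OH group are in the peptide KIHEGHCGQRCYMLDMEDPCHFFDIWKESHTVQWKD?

Serine (S), threonine (T), and tyrosine (Y) each carry a hydroxyl group on the side chain.
Matching residues: Y12, S29, T31.

3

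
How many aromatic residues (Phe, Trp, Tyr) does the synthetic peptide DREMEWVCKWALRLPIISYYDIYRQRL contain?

5

Matching residues: W6, W10, Y19, Y20, Y23.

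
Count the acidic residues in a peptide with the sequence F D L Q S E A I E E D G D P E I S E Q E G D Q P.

The acidic residues are Asp (D) and Glu (E), whose side chains end in a carboxylate group.
Matching residues: D2, E6, E9, E10, D11, D13, E15, E18, E20, D22.

10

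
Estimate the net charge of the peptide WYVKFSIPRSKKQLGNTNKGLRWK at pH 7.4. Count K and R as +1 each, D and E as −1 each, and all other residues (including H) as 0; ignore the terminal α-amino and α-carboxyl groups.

+7

Positive (K, R): K4, R9, K11, K12, K19, R22, K24 → +7.
Negative (D, E): none → −0.
Net charge = (+7) + (−0) = +7.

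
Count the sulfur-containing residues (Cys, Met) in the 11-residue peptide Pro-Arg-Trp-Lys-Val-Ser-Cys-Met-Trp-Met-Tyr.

3

Matching residues: Cys7, Met8, Met10.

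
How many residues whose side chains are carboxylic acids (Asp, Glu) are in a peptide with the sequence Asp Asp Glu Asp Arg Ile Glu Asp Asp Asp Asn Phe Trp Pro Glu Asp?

10

Matching residues: Asp1, Asp2, Glu3, Asp4, Glu7, Asp8, Asp9, Asp10, Glu15, Asp16.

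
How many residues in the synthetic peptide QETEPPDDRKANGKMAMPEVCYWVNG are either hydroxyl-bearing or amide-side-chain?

5

Hydroxyl-bearing: S, T, Y. Amide-side-chain: N, Q.
Hydroxyl-bearing residues here: T3, Y22 (2).
Amide-side-chain residues here: Q1, N12, N25 (3).
The two groups share no amino acid, so total = 2 + 3 = 5.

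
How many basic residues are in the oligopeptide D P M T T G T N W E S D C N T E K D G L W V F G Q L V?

Lysine (K), arginine (R), and histidine (H) have basic, nitrogen-containing side chains.
Matching residues: K17.

1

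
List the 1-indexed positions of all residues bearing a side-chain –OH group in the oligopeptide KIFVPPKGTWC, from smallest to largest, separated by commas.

The –OH-bearing residues are Ser, Thr (aliphatic alcohols), and Tyr (phenol).
Matching residues: T9.

9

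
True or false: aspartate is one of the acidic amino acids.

True

Aspartate (D) and glutamate (E) have carboxylic-acid side chains and are the acidic amino acids.
Aspartate is in this group.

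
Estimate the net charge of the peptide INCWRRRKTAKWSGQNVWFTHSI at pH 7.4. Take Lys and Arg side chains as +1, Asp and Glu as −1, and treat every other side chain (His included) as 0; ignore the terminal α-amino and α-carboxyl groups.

Positive (K, R): R5, R6, R7, K8, K11 → +5.
Negative (D, E): none → −0.
Net charge = (+5) + (−0) = +5.

+5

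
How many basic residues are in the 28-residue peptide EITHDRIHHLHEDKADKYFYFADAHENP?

The basic amino acids are Lys (K), Arg (R), and His (H).
Matching residues: H4, R6, H8, H9, H11, K14, K17, H25.

8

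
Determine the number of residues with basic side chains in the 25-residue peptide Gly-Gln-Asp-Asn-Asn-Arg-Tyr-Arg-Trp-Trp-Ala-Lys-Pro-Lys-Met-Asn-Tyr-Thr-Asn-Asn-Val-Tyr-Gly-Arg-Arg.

6

The basic amino acids are Lys (K), Arg (R), and His (H).
Matching residues: Arg6, Arg8, Lys12, Lys14, Arg24, Arg25.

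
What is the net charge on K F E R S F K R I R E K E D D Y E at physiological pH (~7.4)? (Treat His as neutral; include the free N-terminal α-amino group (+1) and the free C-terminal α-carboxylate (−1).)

Near pH 7.4, K and R contribute +1 each, D and E contribute −1 each, and every other side chain (His included, as stated) is uncharged.
Positive (K, R): K1, R4, K7, R8, R10, K12 → +6.
Negative (D, E): E3, E11, E13, D14, D15, E17 → −6.
The N-terminus (+1) and C-terminus (−1) cancel.
Net charge = (+6) + (−6) = 0.

0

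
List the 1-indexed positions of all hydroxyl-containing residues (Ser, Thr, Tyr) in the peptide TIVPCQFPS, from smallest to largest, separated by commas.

Matching residues: T1, S9.

1, 9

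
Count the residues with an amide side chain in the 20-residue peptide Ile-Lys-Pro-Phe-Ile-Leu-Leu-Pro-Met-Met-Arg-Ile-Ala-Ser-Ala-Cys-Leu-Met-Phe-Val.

Asparagine (N) and glutamine (Q) have uncharged amide side chains.
None of the 20 residues belong to this group.

0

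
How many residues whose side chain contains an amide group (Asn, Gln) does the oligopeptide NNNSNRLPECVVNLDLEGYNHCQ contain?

Matching residues: N1, N2, N3, N5, N13, N20, Q23.

7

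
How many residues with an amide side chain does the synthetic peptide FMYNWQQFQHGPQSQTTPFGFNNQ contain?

9

Only N (asparagine) and Q (glutamine) carry a side-chain carboxamide.
Matching residues: N4, Q6, Q7, Q9, Q13, Q15, N22, N23, Q24.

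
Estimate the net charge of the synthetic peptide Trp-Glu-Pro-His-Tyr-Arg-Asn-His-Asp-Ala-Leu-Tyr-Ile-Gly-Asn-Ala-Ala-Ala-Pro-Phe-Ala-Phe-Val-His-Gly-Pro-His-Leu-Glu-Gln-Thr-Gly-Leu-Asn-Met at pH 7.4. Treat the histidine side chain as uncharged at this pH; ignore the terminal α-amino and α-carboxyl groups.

-2

Near pH 7.4, K and R contribute +1 each, D and E contribute −1 each, and every other side chain (His included, as stated) is uncharged.
Positive (K, R): Arg6 → +1.
Negative (D, E): Glu2, Asp9, Glu29 → −3.
Net charge = (+1) + (−3) = −2.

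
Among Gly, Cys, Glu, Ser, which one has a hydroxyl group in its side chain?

The –OH-bearing residues are Ser, Thr (aliphatic alcohols), and Tyr (phenol).
Of the listed options, only Ser belongs to this group.

Ser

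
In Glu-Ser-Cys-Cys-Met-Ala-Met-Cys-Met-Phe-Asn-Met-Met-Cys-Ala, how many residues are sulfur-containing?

Cysteine (C, thiol) and methionine (M, thioether) are the two sulfur-containing amino acids.
Matching residues: Cys3, Cys4, Met5, Met7, Cys8, Met9, Met12, Met13, Cys14.

9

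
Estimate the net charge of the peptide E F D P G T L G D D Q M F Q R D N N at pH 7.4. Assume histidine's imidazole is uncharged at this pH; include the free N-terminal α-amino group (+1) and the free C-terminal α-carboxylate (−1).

-4

Near pH 7.4, K and R contribute +1 each, D and E contribute −1 each, and every other side chain (His included, as stated) is uncharged.
Positive (K, R): R15 → +1.
Negative (D, E): E1, D3, D9, D10, D16 → −5.
The N-terminus (+1) and C-terminus (−1) cancel.
Net charge = (+1) + (−5) = −4.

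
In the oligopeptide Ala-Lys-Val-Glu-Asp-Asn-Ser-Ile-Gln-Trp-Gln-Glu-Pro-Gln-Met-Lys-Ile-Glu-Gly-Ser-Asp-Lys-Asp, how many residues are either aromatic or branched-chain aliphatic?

4

Aromatic: F, W, Y. Branched-chain aliphatic: I, L, V.
Aromatic residues here: Trp10 (1).
Branched-chain aliphatic residues here: Val3, Ile8, Ile17 (3).
The two groups share no amino acid, so total = 1 + 3 = 4.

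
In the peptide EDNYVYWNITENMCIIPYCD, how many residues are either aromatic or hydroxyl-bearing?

Aromatic: F, W, Y. Hydroxyl-bearing: S, T, Y.
Aromatic residues here: Y4, Y6, W7, Y18 (4).
Hydroxyl-bearing residues here: Y4, Y6, T10, Y18 (4).
Y is in both groups, so the 3 Y residues must not be double-counted.
Total = 4 + 4 − 3 = 5.

5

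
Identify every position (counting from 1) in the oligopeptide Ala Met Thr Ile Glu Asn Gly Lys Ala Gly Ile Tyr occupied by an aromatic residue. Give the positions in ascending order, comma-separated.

12

The aromatic amino acids are Phe (F, benzyl), Trp (W, indole), and Tyr (Y, phenol).
Matching residues: Tyr12.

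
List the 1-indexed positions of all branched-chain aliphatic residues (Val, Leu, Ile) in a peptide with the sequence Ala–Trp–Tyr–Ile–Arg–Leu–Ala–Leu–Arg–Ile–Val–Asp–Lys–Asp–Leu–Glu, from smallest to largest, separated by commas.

Matching residues: Ile4, Leu6, Leu8, Ile10, Val11, Leu15.

4, 6, 8, 10, 11, 15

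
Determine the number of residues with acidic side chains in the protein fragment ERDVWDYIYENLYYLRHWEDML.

6

Only D (aspartate) and E (glutamate) carry a side-chain carboxylic acid.
Matching residues: E1, D3, D6, E10, E19, D20.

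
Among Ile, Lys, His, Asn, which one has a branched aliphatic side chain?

Ile

Valine (V), leucine (L), and isoleucine (I) are the branched-chain amino acids.
Of the listed options, only Ile belongs to this group.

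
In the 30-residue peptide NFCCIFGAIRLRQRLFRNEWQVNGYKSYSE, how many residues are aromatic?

6

Phenylalanine (F), tryptophan (W), and tyrosine (Y) have aromatic ring side chains.
Matching residues: F2, F6, F16, W20, Y25, Y28.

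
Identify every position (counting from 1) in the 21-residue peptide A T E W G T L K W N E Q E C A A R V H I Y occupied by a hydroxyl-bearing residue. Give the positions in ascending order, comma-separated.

The –OH-bearing residues are Ser, Thr (aliphatic alcohols), and Tyr (phenol).
Matching residues: T2, T6, Y21.

2, 6, 21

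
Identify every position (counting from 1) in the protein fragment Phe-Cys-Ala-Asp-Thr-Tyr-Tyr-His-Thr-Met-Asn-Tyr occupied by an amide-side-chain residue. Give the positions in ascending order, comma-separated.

Asparagine (N) and glutamine (Q) have uncharged amide side chains.
Matching residues: Asn11.

11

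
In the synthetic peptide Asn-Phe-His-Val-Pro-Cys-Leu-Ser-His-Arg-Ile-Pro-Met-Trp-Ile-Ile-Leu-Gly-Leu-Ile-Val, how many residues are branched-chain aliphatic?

9

V, L, and I make up the branched-chain aliphatic group.
Matching residues: Val4, Leu7, Ile11, Ile15, Ile16, Leu17, Leu19, Ile20, Val21.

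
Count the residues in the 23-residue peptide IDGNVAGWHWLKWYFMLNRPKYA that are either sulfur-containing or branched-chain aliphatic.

Sulfur-containing: C, M. Branched-chain aliphatic: I, L, V.
Sulfur-containing residues here: M16 (1).
Branched-chain aliphatic residues here: I1, V5, L11, L17 (4).
The two groups share no amino acid, so total = 1 + 4 = 5.

5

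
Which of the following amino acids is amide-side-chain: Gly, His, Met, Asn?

Only N (asparagine) and Q (glutamine) carry a side-chain carboxamide.
Of the listed options, only Asn belongs to this group.

Asn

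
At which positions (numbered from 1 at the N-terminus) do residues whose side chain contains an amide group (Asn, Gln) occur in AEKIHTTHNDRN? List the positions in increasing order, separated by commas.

9, 12

Matching residues: N9, N12.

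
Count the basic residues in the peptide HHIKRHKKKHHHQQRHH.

14

Lysine (K), arginine (R), and histidine (H) have basic, nitrogen-containing side chains.
Matching residues: H1, H2, K4, R5, H6, K7, K8, K9, H10, H11, H12, R15, H16, H17.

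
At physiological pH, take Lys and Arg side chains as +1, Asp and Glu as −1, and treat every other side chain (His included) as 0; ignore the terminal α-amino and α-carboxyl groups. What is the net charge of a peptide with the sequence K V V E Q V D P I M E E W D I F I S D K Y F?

Positive (K, R): K1, K20 → +2.
Negative (D, E): E4, D7, E11, E12, D14, D19 → −6.
Net charge = (+2) + (−6) = −4.

-4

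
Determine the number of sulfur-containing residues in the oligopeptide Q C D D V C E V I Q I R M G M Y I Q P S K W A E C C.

Cysteine (C, thiol) and methionine (M, thioether) are the two sulfur-containing amino acids.
Matching residues: C2, C6, M13, M15, C25, C26.

6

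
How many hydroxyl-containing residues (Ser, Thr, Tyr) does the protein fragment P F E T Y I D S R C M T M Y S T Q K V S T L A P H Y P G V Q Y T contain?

Matching residues: T4, Y5, S8, T12, Y14, S15, T16, S20, T21, Y26, Y31, T32.

12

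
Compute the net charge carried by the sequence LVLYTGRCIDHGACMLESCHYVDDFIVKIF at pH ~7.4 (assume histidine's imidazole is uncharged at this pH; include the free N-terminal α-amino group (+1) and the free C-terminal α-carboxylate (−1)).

-2

At pH ~7.4 the Lys and Arg side chains are protonated (+1), the Asp and Glu side chains are deprotonated (−1), and with His taken as neutral all other side chains carry no charge.
Positive (K, R): R7, K28 → +2.
Negative (D, E): D10, E17, D23, D24 → −4.
The N-terminus (+1) and C-terminus (−1) cancel.
Net charge = (+2) + (−4) = −2.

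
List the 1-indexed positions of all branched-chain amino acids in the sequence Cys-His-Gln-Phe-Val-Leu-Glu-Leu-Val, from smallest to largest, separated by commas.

5, 6, 8, 9

Valine (V), leucine (L), and isoleucine (I) are the branched-chain amino acids.
Matching residues: Val5, Leu6, Leu8, Val9.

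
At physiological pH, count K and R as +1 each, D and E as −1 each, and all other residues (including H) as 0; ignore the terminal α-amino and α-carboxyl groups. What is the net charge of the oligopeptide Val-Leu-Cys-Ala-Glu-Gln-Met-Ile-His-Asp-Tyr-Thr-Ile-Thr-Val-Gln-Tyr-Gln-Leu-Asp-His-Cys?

Positive (K, R): none → +0.
Negative (D, E): Glu5, Asp10, Asp20 → −3.
Net charge = (+0) + (−3) = −3.

-3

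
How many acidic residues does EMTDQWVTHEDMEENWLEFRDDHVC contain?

Only D (aspartate) and E (glutamate) carry a side-chain carboxylic acid.
Matching residues: E1, D4, E10, D11, E13, E14, E18, D21, D22.

9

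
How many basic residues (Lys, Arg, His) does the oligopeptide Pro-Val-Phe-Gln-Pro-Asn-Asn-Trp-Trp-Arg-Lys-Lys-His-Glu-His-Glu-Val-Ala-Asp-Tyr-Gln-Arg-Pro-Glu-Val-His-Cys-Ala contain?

Matching residues: Arg10, Lys11, Lys12, His13, His15, Arg22, His26.

7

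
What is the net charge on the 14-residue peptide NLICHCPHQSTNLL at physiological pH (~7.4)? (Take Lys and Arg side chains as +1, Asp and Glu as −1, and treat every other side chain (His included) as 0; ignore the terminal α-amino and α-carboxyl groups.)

0

Positive (K, R): none → +0.
Negative (D, E): none → −0.
Net charge = (+0) + (−0) = 0.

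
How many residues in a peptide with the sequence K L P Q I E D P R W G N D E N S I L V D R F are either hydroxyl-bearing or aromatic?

3

Hydroxyl-bearing: S, T, Y. Aromatic: F, W, Y.
Hydroxyl-bearing residues here: S16 (1).
Aromatic residues here: W10, F22 (2).
(Y belongs to both groups, but none appear in this sequence.) Total = 1 + 2 = 3.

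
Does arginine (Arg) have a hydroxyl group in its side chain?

No

The –OH-bearing residues are Ser, Thr (aliphatic alcohols), and Tyr (phenol).
Arginine is not in this group.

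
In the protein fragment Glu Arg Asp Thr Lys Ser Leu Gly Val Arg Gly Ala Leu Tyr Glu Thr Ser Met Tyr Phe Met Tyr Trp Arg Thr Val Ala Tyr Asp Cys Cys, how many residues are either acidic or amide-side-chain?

4

Acidic: D, E. Amide-side-chain: N, Q.
Acidic residues here: Glu1, Asp3, Glu15, Asp29 (4).
Amide-side-chain residues here: none (0).
The two groups share no amino acid, so total = 4 + 0 = 4.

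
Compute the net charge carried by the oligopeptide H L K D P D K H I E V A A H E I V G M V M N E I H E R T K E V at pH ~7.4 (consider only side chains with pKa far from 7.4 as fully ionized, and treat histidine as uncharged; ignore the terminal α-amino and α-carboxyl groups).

Near pH 7.4, K and R contribute +1 each, D and E contribute −1 each, and every other side chain (His included, as stated) is uncharged.
Positive (K, R): K3, K7, R27, K29 → +4.
Negative (D, E): D4, D6, E10, E15, E23, E26, E30 → −7.
Net charge = (+4) + (−7) = −3.

-3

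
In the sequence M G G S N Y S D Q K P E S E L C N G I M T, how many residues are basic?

1

The basic amino acids are Lys (K), Arg (R), and His (H).
Matching residues: K10.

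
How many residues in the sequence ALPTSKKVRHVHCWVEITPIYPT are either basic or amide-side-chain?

Basic: H, K, R. Amide-side-chain: N, Q.
Basic residues here: K6, K7, R9, H10, H12 (5).
Amide-side-chain residues here: none (0).
The two groups share no amino acid, so total = 5 + 0 = 5.

5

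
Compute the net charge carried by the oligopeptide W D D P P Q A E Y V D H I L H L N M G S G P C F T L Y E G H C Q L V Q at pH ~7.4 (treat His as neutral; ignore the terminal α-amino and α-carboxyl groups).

-5

The side chains ionized at physiological pH are Lys/Arg (+1) and Asp/Glu (−1); with His treated as neutral, nothing else contributes.
Positive (K, R): none → +0.
Negative (D, E): D2, D3, E8, D11, E28 → −5.
Net charge = (+0) + (−5) = −5.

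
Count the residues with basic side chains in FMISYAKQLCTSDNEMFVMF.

1

K, R, and H are the three residues with basic side chains (ε-amine, guanidinium, and imidazole respectively).
Matching residues: K7.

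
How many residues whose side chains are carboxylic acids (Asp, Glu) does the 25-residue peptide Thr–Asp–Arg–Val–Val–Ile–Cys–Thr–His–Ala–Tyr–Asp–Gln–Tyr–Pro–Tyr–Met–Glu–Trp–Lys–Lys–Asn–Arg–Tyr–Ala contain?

Matching residues: Asp2, Asp12, Glu18.

3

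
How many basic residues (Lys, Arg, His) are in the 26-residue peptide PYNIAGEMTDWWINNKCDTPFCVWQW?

Matching residues: K16.

1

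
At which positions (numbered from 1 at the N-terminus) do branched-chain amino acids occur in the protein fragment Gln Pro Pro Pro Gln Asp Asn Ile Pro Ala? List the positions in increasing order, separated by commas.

V, L, and I make up the branched-chain aliphatic group.
Matching residues: Ile8.

8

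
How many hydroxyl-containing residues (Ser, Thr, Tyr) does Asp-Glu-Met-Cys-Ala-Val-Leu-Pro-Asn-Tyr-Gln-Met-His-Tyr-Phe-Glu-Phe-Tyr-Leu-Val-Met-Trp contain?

Matching residues: Tyr10, Tyr14, Tyr18.

3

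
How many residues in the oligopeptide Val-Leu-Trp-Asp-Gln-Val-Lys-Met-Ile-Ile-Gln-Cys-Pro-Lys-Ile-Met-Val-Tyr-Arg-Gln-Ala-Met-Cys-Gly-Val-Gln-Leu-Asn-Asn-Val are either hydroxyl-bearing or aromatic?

Hydroxyl-bearing: S, T, Y. Aromatic: F, W, Y.
Hydroxyl-bearing residues here: Tyr18 (1).
Aromatic residues here: Trp3, Tyr18 (2).
Y is in both groups, so the 1 Y residue must not be double-counted.
Total = 1 + 2 − 1 = 2.

2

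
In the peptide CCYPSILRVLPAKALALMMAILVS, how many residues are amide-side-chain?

Only N (asparagine) and Q (glutamine) carry a side-chain carboxamide.
None of the 24 residues belong to this group.

0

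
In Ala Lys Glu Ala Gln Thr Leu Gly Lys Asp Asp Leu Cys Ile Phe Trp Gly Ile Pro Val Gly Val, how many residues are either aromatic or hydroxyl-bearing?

Aromatic: F, W, Y. Hydroxyl-bearing: S, T, Y.
Aromatic residues here: Phe15, Trp16 (2).
Hydroxyl-bearing residues here: Thr6 (1).
(Y belongs to both groups, but none appear in this sequence.) Total = 2 + 1 = 3.

3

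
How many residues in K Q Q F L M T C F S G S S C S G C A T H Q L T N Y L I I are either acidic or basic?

Acidic: D, E. Basic: H, K, R.
Acidic residues here: none (0).
Basic residues here: K1, H20 (2).
The two groups share no amino acid, so total = 0 + 2 = 2.

2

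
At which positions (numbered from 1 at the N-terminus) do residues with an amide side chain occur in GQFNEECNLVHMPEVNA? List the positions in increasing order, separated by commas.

2, 4, 8, 16

Asparagine (N) and glutamine (Q) have uncharged amide side chains.
Matching residues: Q2, N4, N8, N16.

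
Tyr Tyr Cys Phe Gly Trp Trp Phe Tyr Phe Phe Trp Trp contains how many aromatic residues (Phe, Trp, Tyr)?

11

Matching residues: Tyr1, Tyr2, Phe4, Trp6, Trp7, Phe8, Tyr9, Phe10, Phe11, Trp12, Trp13.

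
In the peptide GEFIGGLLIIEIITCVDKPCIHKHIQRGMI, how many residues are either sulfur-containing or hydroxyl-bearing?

Sulfur-containing: C, M. Hydroxyl-bearing: S, T, Y.
Sulfur-containing residues here: C15, C20, M29 (3).
Hydroxyl-bearing residues here: T14 (1).
The two groups share no amino acid, so total = 3 + 1 = 4.

4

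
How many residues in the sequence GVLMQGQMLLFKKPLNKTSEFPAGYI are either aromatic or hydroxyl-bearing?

5

Aromatic: F, W, Y. Hydroxyl-bearing: S, T, Y.
Aromatic residues here: F11, F21, Y25 (3).
Hydroxyl-bearing residues here: T18, S19, Y25 (3).
Y is in both groups, so the 1 Y residue must not be double-counted.
Total = 3 + 3 − 1 = 5.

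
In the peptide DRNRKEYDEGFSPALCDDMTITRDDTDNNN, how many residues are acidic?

9

The acidic residues are Asp (D) and Glu (E), whose side chains end in a carboxylate group.
Matching residues: D1, E6, D8, E9, D17, D18, D24, D25, D27.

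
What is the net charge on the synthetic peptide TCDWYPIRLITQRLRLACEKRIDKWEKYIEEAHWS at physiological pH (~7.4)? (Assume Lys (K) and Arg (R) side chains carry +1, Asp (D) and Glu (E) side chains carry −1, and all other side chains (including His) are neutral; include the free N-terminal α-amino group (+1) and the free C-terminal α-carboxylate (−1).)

+1

Positive (K, R): R8, R13, R15, K20, R21, K24, K27 → +7.
Negative (D, E): D3, E19, D23, E26, E30, E31 → −6.
The N-terminus (+1) and C-terminus (−1) cancel.
Net charge = (+7) + (−6) = +1.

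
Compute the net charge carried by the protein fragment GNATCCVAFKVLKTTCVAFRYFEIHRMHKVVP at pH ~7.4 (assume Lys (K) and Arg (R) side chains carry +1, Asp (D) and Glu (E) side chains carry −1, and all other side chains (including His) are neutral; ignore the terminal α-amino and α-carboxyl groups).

Positive (K, R): K10, K13, R20, R26, K29 → +5.
Negative (D, E): E23 → −1.
Net charge = (+5) + (−1) = +4.

+4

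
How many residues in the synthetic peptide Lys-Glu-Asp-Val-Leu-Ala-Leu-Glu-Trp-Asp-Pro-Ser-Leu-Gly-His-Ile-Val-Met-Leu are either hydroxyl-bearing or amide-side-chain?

Hydroxyl-bearing: S, T, Y. Amide-side-chain: N, Q.
Hydroxyl-bearing residues here: Ser12 (1).
Amide-side-chain residues here: none (0).
The two groups share no amino acid, so total = 1 + 0 = 1.

1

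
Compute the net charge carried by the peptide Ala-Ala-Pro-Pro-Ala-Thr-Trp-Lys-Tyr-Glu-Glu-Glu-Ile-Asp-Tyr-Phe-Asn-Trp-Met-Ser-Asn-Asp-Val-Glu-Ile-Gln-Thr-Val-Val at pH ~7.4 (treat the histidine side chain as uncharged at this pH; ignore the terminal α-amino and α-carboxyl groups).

-5

Near pH 7.4, K and R contribute +1 each, D and E contribute −1 each, and every other side chain (His included, as stated) is uncharged.
Positive (K, R): Lys8 → +1.
Negative (D, E): Glu10, Glu11, Glu12, Asp14, Asp22, Glu24 → −6.
Net charge = (+1) + (−6) = −5.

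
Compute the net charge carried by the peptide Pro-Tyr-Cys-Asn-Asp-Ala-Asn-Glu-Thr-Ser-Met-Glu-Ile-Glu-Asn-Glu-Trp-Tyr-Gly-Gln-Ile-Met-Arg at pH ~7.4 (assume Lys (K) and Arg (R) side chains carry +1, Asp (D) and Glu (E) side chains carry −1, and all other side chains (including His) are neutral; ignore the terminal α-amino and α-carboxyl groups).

Positive (K, R): Arg23 → +1.
Negative (D, E): Asp5, Glu8, Glu12, Glu14, Glu16 → −5.
Net charge = (+1) + (−5) = −4.

-4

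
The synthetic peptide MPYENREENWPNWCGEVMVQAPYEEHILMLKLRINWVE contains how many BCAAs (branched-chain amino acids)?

8

The BCAAs are Val, Leu, and Ile — aliphatic side chains with a branch point.
Matching residues: V17, V19, I27, L28, L30, L32, I34, V37.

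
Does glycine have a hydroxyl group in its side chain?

No

S, T, and Y are the three residues with a side-chain hydroxyl.
Glycine is not in this group.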